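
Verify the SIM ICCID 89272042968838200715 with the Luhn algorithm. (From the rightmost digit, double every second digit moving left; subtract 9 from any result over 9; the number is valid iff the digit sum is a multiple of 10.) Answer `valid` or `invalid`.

invalid

From the right, keep odd positions and double even positions (subtract 9 from any doubled value over 9):
  doubled (positions 2,4,...): 2 0 4 6 7 9 8 4 4 7 → sum 51
  kept (positions 1,3,...): 5 7 0 8 8 6 2 0 7 9 → sum 52
Total = 103.
103 mod 10 = 3, so the number is invalid.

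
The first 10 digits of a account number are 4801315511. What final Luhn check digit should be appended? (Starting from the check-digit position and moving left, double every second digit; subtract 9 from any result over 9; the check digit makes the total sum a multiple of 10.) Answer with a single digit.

Partial digits right→left: 1 1 5 5 1 3 1 0 8 4
Double every second digit counting from the check-digit position (so the 1st, 3rd, 5th, ... of the partial from the right).
  doubled (with −9 where >9): 2 1 2 2 7 → sum 14
  kept as-is: 1 5 3 0 4 → sum 13
Total = 14 + 13 = 27.
Check digit = (10 − (27 mod 10)) mod 10 = 3.

3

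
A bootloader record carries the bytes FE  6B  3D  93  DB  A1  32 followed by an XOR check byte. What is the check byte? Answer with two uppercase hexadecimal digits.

XOR the bytes together:
  start with 0xFE
  0xFE ⊕ 0x6B = 0x95
  0x95 ⊕ 0x3D = 0xA8
  0xA8 ⊕ 0x93 = 0x3B
  0x3B ⊕ 0xDB = 0xE0
  0xE0 ⊕ 0xA1 = 0x41
  0x41 ⊕ 0x32 = 0x73

73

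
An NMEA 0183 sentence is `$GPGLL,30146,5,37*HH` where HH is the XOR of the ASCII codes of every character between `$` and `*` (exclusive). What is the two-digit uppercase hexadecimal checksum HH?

7D

XOR the ASCII codes of the payload characters:
  'G' = 0x47 → acc = 0x47
  'P' = 0x50 → acc = 0x17
  'G' = 0x47 → acc = 0x50
  'L' = 0x4C → acc = 0x1C
  'L' = 0x4C → acc = 0x50
  ',' = 0x2C → acc = 0x7C
  '3' = 0x33 → acc = 0x4F
  '0' = 0x30 → acc = 0x7F
  '1' = 0x31 → acc = 0x4E
  '4' = 0x34 → acc = 0x7A
  '6' = 0x36 → acc = 0x4C
  ',' = 0x2C → acc = 0x60
  '5' = 0x35 → acc = 0x55
  ',' = 0x2C → acc = 0x79
  '3' = 0x33 → acc = 0x4A
  '7' = 0x37 → acc = 0x7D
Checksum = 0x7D.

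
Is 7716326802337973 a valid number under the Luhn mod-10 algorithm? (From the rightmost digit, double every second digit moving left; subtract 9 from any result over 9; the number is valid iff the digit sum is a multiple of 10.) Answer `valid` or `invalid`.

From the right, keep odd positions and double even positions (subtract 9 from any doubled value over 9):
  doubled (positions 2,4,...): 5 5 6 0 3 6 2 5 → sum 32
  kept (positions 1,3,...): 3 9 3 2 8 2 6 7 → sum 40
Total = 72.
72 mod 10 = 2, so the number is invalid.

invalid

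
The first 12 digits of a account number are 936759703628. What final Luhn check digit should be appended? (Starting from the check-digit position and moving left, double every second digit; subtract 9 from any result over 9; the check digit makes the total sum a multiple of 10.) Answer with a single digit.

8

Partial digits right→left: 8 2 6 3 0 7 9 5 7 6 3 9
Double every second digit counting from the check-digit position (so the 1st, 3rd, 5th, ... of the partial from the right).
  doubled (with −9 where >9): 7 3 0 9 5 6 → sum 30
  kept as-is: 2 3 7 5 6 9 → sum 32
Total = 30 + 32 = 62.
Check digit = (10 − (62 mod 10)) mod 10 = 8.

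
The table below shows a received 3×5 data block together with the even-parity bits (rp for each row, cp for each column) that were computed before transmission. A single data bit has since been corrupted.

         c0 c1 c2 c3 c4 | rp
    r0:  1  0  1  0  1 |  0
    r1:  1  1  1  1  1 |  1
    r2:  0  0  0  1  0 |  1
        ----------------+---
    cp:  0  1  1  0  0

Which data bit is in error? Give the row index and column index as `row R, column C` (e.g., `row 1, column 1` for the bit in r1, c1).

Recompute each row's even parity and compare to rp:
  r0: data parity 1, sent rp 0 → mismatch
  r1: data parity 1, sent rp 1 → ok
  r2: data parity 1, sent rp 1 → ok
Recompute each column's even parity and compare to cp:
  c0: data parity 0, sent cp 0 → ok
  c1: data parity 1, sent cp 1 → ok
  c2: data parity 0, sent cp 1 → mismatch
  c3: data parity 0, sent cp 0 → ok
  c4: data parity 0, sent cp 0 → ok
Exactly one row (r0) and one column (c2) fail → the flipped bit is at their intersection.

row 0, column 2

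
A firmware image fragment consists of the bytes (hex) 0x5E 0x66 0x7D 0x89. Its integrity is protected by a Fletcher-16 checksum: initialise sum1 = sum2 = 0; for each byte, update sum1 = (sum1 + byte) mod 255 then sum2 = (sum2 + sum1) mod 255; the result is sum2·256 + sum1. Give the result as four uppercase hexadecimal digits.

Running sums (mod 255):
  after byte 0 (0x5E): sum1=94, sum2=94
  after byte 1 (0x66): sum1=196, sum2=35
  after byte 2 (0x7D): sum1=66, sum2=101
  after byte 3 (0x89): sum1=203, sum2=49
Checksum = sum2·256 + sum1 = 49·256 + 203 = 12747 = 0x31CB.

31CB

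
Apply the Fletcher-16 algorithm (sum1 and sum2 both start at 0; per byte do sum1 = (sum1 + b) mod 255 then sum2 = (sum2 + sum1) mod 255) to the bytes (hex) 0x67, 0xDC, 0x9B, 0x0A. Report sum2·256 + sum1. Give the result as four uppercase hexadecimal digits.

Running sums (mod 255):
  after byte 0 (0x67): sum1=103, sum2=103
  after byte 1 (0xDC): sum1=68, sum2=171
  after byte 2 (0x9B): sum1=223, sum2=139
  after byte 3 (0x0A): sum1=233, sum2=117
Checksum = sum2·256 + sum1 = 117·256 + 233 = 30185 = 0x75E9.

75E9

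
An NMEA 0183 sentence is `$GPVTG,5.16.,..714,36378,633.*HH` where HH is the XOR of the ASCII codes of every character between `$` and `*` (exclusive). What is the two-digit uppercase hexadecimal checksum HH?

73

XOR the ASCII codes of the payload characters:
  'G' = 0x47 → acc = 0x47
  'P' = 0x50 → acc = 0x17
  'V' = 0x56 → acc = 0x41
  'T' = 0x54 → acc = 0x15
  'G' = 0x47 → acc = 0x52
  ',' = 0x2C → acc = 0x7E
  '5' = 0x35 → acc = 0x4B
  '.' = 0x2E → acc = 0x65
  '1' = 0x31 → acc = 0x54
  '6' = 0x36 → acc = 0x62
  '.' = 0x2E → acc = 0x4C
  ',' = 0x2C → acc = 0x60
  '.' = 0x2E → acc = 0x4E
  '.' = 0x2E → acc = 0x60
  '7' = 0x37 → acc = 0x57
  '1' = 0x31 → acc = 0x66
  '4' = 0x34 → acc = 0x52
  ',' = 0x2C → acc = 0x7E
  '3' = 0x33 → acc = 0x4D
  '6' = 0x36 → acc = 0x7B
  '3' = 0x33 → acc = 0x48
  '7' = 0x37 → acc = 0x7F
  '8' = 0x38 → acc = 0x47
  ',' = 0x2C → acc = 0x6B
  '6' = 0x36 → acc = 0x5D
  '3' = 0x33 → acc = 0x6E
  '3' = 0x33 → acc = 0x5D
  '.' = 0x2E → acc = 0x73
Checksum = 0x73.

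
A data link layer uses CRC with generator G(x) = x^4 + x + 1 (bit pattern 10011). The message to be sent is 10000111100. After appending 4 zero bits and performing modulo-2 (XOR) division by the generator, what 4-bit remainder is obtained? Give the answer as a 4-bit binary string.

0001

Append 4 zeros: 100001111000000. Divide by 10011 (XOR where the leading bit is 1):
  pos 0: 10000 XOR 10011 = 00011
  pos 3: 11111 XOR 10011 = 01100
  pos 4: 11001 XOR 10011 = 01010
  pos 5: 10100 XOR 10011 = 00111
  pos 7: 11100 XOR 10011 = 01111
  pos 8: 11110 XOR 10011 = 01101
  pos 9: 11010 XOR 10011 = 01001
  pos 10: 10010 XOR 10011 = 00001
Remainder (last 4 bits) = 0001. This is the CRC / FCS.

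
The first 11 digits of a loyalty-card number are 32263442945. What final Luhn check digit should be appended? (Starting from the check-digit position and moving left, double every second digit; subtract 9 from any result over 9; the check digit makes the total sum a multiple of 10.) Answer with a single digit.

Partial digits right→left: 5 4 9 2 4 4 3 6 2 2 3
Double every second digit counting from the check-digit position (so the 1st, 3rd, 5th, ... of the partial from the right).
  doubled (with −9 where >9): 1 9 8 6 4 6 → sum 34
  kept as-is: 4 2 4 6 2 → sum 18
Total = 34 + 18 = 52.
Check digit = (10 − (52 mod 10)) mod 10 = 8.

8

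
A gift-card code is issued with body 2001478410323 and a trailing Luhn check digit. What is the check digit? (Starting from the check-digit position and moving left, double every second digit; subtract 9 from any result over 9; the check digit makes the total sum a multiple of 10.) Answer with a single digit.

3

Partial digits right→left: 3 2 3 0 1 4 8 7 4 1 0 0 2
Double every second digit counting from the check-digit position (so the 1st, 3rd, 5th, ... of the partial from the right).
  doubled (with −9 where >9): 6 6 2 7 8 0 4 → sum 33
  kept as-is: 2 0 4 7 1 0 → sum 14
Total = 33 + 14 = 47.
Check digit = (10 − (47 mod 10)) mod 10 = 3.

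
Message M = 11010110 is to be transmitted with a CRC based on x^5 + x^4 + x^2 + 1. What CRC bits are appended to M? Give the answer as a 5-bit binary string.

11111

Append 5 zeros: 1101011000000. Divide by 110101 (XOR where the leading bit is 1):
  pos 0: 110101 XOR 110101 = 000000
  pos 6: 100000 XOR 110101 = 010101
  pos 7: 101010 XOR 110101 = 011111
Remainder (last 5 bits) = 11111. This is the CRC / FCS.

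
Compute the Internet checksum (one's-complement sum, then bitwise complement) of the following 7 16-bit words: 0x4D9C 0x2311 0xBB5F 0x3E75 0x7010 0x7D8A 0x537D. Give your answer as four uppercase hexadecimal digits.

One's-complement addition (fold any carry out of bit 15 back into bit 0):
  0x4D9C + 0x2311 = 0x070AD
  0x70AD + 0xBB5F = 0x12C0C → wrap carry → 0x2C0D
  0x2C0D + 0x3E75 = 0x06A82
  0x6A82 + 0x7010 = 0x0DA92
  0xDA92 + 0x7D8A = 0x1581C → wrap carry → 0x581D
  0x581D + 0x537D = 0x0AB9A
One's-complement sum = 0xAB9A.
Checksum = ~0xAB9A & 0xFFFF = 0x5465.

5465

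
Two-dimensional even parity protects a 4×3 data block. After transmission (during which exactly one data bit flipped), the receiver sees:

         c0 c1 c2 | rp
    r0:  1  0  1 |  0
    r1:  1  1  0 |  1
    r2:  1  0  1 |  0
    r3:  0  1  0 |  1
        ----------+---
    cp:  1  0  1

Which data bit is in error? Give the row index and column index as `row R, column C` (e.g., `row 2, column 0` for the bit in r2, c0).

Recompute each row's even parity and compare to rp:
  r0: data parity 0, sent rp 0 → ok
  r1: data parity 0, sent rp 1 → mismatch
  r2: data parity 0, sent rp 0 → ok
  r3: data parity 1, sent rp 1 → ok
Recompute each column's even parity and compare to cp:
  c0: data parity 1, sent cp 1 → ok
  c1: data parity 0, sent cp 0 → ok
  c2: data parity 0, sent cp 1 → mismatch
Exactly one row (r1) and one column (c2) fail → the flipped bit is at their intersection.

row 1, column 2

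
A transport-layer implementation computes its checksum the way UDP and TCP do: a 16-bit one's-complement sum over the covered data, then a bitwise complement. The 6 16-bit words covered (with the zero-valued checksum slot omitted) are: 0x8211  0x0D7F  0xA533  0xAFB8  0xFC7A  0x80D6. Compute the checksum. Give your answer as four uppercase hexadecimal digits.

One's-complement addition (fold any carry out of bit 15 back into bit 0):
  0x8211 + 0x0D7F = 0x08F90
  0x8F90 + 0xA533 = 0x134C3 → wrap carry → 0x34C4
  0x34C4 + 0xAFB8 = 0x0E47C
  0xE47C + 0xFC7A = 0x1E0F6 → wrap carry → 0xE0F7
  0xE0F7 + 0x80D6 = 0x161CD → wrap carry → 0x61CE
One's-complement sum = 0x61CE.
Checksum = ~0x61CE & 0xFFFF = 0x9E31.

9E31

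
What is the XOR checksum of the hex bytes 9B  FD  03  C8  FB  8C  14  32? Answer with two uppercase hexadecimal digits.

FC

XOR the bytes together:
  start with 0x9B
  0x9B ⊕ 0xFD = 0x66
  0x66 ⊕ 0x03 = 0x65
  0x65 ⊕ 0xC8 = 0xAD
  0xAD ⊕ 0xFB = 0x56
  0x56 ⊕ 0x8C = 0xDA
  0xDA ⊕ 0x14 = 0xCE
  0xCE ⊕ 0x32 = 0xFC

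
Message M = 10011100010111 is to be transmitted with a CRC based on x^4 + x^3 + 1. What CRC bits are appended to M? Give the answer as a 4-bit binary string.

1110

Append 4 zeros: 100111000101110000. Divide by 11001 (XOR where the leading bit is 1):
  pos 0: 10011 XOR 11001 = 01010
  pos 1: 10101 XOR 11001 = 01100
  pos 2: 11000 XOR 11001 = 00001
  pos 6: 10010 XOR 11001 = 01011
  pos 7: 10111 XOR 11001 = 01110
  pos 8: 11101 XOR 11001 = 00100
  pos 10: 10010 XOR 11001 = 01011
  pos 11: 10110 XOR 11001 = 01111
  pos 12: 11110 XOR 11001 = 00111
Remainder (last 4 bits) = 1110. This is the CRC / FCS.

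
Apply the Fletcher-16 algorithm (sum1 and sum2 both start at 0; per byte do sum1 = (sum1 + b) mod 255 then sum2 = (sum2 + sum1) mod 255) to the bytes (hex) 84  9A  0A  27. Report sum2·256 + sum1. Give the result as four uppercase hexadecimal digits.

1D50

Running sums (mod 255):
  after byte 0 (84): sum1=132, sum2=132
  after byte 1 (9A): sum1=31, sum2=163
  after byte 2 (0A): sum1=41, sum2=204
  after byte 3 (27): sum1=80, sum2=29
Checksum = sum2·256 + sum1 = 29·256 + 80 = 7504 = 0x1D50.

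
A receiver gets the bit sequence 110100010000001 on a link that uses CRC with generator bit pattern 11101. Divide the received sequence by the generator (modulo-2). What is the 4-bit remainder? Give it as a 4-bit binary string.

0010

Modulo-2 division of 110100010000001 by 11101:
  pos 0: 11010 XOR 11101 = 00111
  pos 2: 11100 XOR 11101 = 00001
  pos 6: 11000 XOR 11101 = 00101
  pos 8: 10100 XOR 11101 = 01001
  pos 9: 10010 XOR 11101 = 01111
  pos 10: 11111 XOR 11101 = 00010
Remainder = 0010 (nonzero — an error is detected).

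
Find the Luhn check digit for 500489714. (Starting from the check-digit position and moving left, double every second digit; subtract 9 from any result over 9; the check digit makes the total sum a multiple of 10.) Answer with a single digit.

5

Partial digits right→left: 4 1 7 9 8 4 0 0 5
Double every second digit counting from the check-digit position (so the 1st, 3rd, 5th, ... of the partial from the right).
  doubled (with −9 where >9): 8 5 7 0 1 → sum 21
  kept as-is: 1 9 4 0 → sum 14
Total = 21 + 14 = 35.
Check digit = (10 − (35 mod 10)) mod 10 = 5.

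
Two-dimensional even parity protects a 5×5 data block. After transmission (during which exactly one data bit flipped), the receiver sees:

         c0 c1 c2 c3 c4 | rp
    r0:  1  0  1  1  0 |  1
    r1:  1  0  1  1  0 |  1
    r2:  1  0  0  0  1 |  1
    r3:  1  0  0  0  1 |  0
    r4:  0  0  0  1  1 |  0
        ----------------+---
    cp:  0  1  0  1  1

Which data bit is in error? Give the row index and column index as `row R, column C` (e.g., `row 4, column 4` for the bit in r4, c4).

Recompute each row's even parity and compare to rp:
  r0: data parity 1, sent rp 1 → ok
  r1: data parity 1, sent rp 1 → ok
  r2: data parity 0, sent rp 1 → mismatch
  r3: data parity 0, sent rp 0 → ok
  r4: data parity 0, sent rp 0 → ok
Recompute each column's even parity and compare to cp:
  c0: data parity 0, sent cp 0 → ok
  c1: data parity 0, sent cp 1 → mismatch
  c2: data parity 0, sent cp 0 → ok
  c3: data parity 1, sent cp 1 → ok
  c4: data parity 1, sent cp 1 → ok
Exactly one row (r2) and one column (c1) fail → the flipped bit is at their intersection.

row 2, column 1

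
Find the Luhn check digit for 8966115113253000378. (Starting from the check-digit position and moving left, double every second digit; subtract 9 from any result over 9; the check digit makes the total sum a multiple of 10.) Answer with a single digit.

0

Partial digits right→left: 8 7 3 0 0 0 3 5 2 3 1 1 5 1 1 6 6 9 8
Double every second digit counting from the check-digit position (so the 1st, 3rd, 5th, ... of the partial from the right).
  doubled (with −9 where >9): 7 6 0 6 4 2 1 2 3 7 → sum 38
  kept as-is: 7 0 0 5 3 1 1 6 9 → sum 32
Total = 38 + 32 = 70.
Check digit = (10 − (70 mod 10)) mod 10 = 0.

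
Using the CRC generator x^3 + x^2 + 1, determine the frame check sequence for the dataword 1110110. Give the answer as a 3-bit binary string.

011

Append 3 zeros: 1110110000. Divide by 1101 (XOR where the leading bit is 1):
  pos 0: 1110 XOR 1101 = 0011
  pos 2: 1111 XOR 1101 = 0010
  pos 4: 1000 XOR 1101 = 0101
  pos 5: 1010 XOR 1101 = 0111
  pos 6: 1110 XOR 1101 = 0011
Remainder (last 3 bits) = 011. This is the CRC / FCS.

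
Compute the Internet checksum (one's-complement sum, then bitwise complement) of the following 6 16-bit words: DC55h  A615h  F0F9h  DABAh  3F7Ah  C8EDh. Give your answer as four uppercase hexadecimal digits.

One's-complement addition (fold any carry out of bit 15 back into bit 0):
  0xDC55 + 0xA615 = 0x1826A → wrap carry → 0x826B
  0x826B + 0xF0F9 = 0x17364 → wrap carry → 0x7365
  0x7365 + 0xDABA = 0x14E1F → wrap carry → 0x4E20
  0x4E20 + 0x3F7A = 0x08D9A
  0x8D9A + 0xC8ED = 0x15687 → wrap carry → 0x5688
One's-complement sum = 0x5688.
Checksum = ~0x5688 & 0xFFFF = 0xA977.

A977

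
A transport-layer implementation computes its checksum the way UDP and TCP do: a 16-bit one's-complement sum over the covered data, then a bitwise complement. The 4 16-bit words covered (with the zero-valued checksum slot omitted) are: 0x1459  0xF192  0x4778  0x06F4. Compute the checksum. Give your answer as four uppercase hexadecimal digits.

ABA7

One's-complement addition (fold any carry out of bit 15 back into bit 0):
  0x1459 + 0xF192 = 0x105EB → wrap carry → 0x05EC
  0x05EC + 0x4778 = 0x04D64
  0x4D64 + 0x06F4 = 0x05458
One's-complement sum = 0x5458.
Checksum = ~0x5458 & 0xFFFF = 0xABA7.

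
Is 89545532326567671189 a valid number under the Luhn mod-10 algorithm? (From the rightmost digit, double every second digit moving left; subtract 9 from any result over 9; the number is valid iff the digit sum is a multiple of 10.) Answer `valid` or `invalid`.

valid

From the right, keep odd positions and double even positions (subtract 9 from any doubled value over 9):
  doubled (positions 2,4,...): 7 2 3 3 3 6 6 1 1 7 → sum 39
  kept (positions 1,3,...): 9 1 7 7 5 2 2 5 4 9 → sum 51
Total = 90.
90 mod 10 = 0, so the number is valid.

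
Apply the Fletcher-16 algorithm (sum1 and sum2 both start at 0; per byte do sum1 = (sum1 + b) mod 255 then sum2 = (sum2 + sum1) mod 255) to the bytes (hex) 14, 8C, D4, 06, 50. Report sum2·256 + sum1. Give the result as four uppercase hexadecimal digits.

Running sums (mod 255):
  after byte 0 (14): sum1=20, sum2=20
  after byte 1 (8C): sum1=160, sum2=180
  after byte 2 (D4): sum1=117, sum2=42
  after byte 3 (06): sum1=123, sum2=165
  after byte 4 (50): sum1=203, sum2=113
Checksum = sum2·256 + sum1 = 113·256 + 203 = 29131 = 0x71CB.

71CB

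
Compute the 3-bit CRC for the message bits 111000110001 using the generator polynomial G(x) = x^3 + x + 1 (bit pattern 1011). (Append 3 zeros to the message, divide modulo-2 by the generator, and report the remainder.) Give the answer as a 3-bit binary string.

011

Append 3 zeros: 111000110001000. Divide by 1011 (XOR where the leading bit is 1):
  pos 0: 1110 XOR 1011 = 0101
  pos 1: 1010 XOR 1011 = 0001
  pos 4: 1011 XOR 1011 = 0000
  pos 11: 1000 XOR 1011 = 0011
Remainder (last 3 bits) = 011. This is the CRC / FCS.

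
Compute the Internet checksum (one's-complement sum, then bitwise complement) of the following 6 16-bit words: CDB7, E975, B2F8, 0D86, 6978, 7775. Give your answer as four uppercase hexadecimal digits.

One's-complement addition (fold any carry out of bit 15 back into bit 0):
  0xCDB7 + 0xE975 = 0x1B72C → wrap carry → 0xB72D
  0xB72D + 0xB2F8 = 0x16A25 → wrap carry → 0x6A26
  0x6A26 + 0x0D86 = 0x077AC
  0x77AC + 0x6978 = 0x0E124
  0xE124 + 0x7775 = 0x15899 → wrap carry → 0x589A
One's-complement sum = 0x589A.
Checksum = ~0x589A & 0xFFFF = 0xA765.

A765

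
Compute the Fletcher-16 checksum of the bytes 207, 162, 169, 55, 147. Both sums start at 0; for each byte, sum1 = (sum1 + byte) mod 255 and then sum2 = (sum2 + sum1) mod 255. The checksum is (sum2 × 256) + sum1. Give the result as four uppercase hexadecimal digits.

Running sums (mod 255):
  after byte 0 (207): sum1=207, sum2=207
  after byte 1 (162): sum1=114, sum2=66
  after byte 2 (169): sum1=28, sum2=94
  after byte 3 (55): sum1=83, sum2=177
  after byte 4 (147): sum1=230, sum2=152
Checksum = sum2·256 + sum1 = 152·256 + 230 = 39142 = 0x98E6.

98E6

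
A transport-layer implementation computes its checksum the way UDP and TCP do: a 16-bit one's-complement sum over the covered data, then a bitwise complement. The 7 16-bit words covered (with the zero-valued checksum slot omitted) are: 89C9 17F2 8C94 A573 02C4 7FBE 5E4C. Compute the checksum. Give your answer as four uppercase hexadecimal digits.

One's-complement addition (fold any carry out of bit 15 back into bit 0):
  0x89C9 + 0x17F2 = 0x0A1BB
  0xA1BB + 0x8C94 = 0x12E4F → wrap carry → 0x2E50
  0x2E50 + 0xA573 = 0x0D3C3
  0xD3C3 + 0x02C4 = 0x0D687
  0xD687 + 0x7FBE = 0x15645 → wrap carry → 0x5646
  0x5646 + 0x5E4C = 0x0B492
One's-complement sum = 0xB492.
Checksum = ~0xB492 & 0xFFFF = 0x4B6D.

4B6D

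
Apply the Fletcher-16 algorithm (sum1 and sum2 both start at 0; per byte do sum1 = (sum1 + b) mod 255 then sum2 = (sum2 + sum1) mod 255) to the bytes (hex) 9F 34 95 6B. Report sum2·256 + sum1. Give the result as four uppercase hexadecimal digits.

Running sums (mod 255):
  after byte 0 (9F): sum1=159, sum2=159
  after byte 1 (34): sum1=211, sum2=115
  after byte 2 (95): sum1=105, sum2=220
  after byte 3 (6B): sum1=212, sum2=177
Checksum = sum2·256 + sum1 = 177·256 + 212 = 45524 = 0xB1D4.

B1D4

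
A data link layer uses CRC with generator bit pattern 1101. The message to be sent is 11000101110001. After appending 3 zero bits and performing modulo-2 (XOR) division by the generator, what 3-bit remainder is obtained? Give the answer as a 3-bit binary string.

Append 3 zeros: 11000101110001000. Divide by 1101 (XOR where the leading bit is 1):
  pos 0: 1100 XOR 1101 = 0001
  pos 3: 1010 XOR 1101 = 0111
  pos 4: 1111 XOR 1101 = 0010
  pos 6: 1011 XOR 1101 = 0110
  pos 7: 1100 XOR 1101 = 0001
  pos 10: 1001 XOR 1101 = 0100
  pos 11: 1000 XOR 1101 = 0101
  pos 12: 1010 XOR 1101 = 0111
  pos 13: 1110 XOR 1101 = 0011
Remainder (last 3 bits) = 011. This is the CRC / FCS.

011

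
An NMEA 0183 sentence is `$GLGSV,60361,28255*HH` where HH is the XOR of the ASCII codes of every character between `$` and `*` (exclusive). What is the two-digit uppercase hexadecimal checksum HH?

XOR the ASCII codes of the payload characters:
  'G' = 0x47 → acc = 0x47
  'L' = 0x4C → acc = 0x0B
  'G' = 0x47 → acc = 0x4C
  'S' = 0x53 → acc = 0x1F
  'V' = 0x56 → acc = 0x49
  ',' = 0x2C → acc = 0x65
  '6' = 0x36 → acc = 0x53
  '0' = 0x30 → acc = 0x63
  '3' = 0x33 → acc = 0x50
  '6' = 0x36 → acc = 0x66
  '1' = 0x31 → acc = 0x57
  ',' = 0x2C → acc = 0x7B
  '2' = 0x32 → acc = 0x49
  '8' = 0x38 → acc = 0x71
  '2' = 0x32 → acc = 0x43
  '5' = 0x35 → acc = 0x76
  '5' = 0x35 → acc = 0x43
Checksum = 0x43.

43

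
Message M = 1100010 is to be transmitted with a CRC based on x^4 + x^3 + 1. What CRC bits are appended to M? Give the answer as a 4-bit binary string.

Append 4 zeros: 11000100000. Divide by 11001 (XOR where the leading bit is 1):
  pos 0: 11000 XOR 11001 = 00001
  pos 4: 11000 XOR 11001 = 00001
Remainder (last 4 bits) = 0100. This is the CRC / FCS.

0100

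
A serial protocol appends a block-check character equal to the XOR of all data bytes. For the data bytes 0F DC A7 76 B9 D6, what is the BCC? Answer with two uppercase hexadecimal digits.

6D

XOR the bytes together:
  start with 0x0F
  0x0F ⊕ 0xDC = 0xD3
  0xD3 ⊕ 0xA7 = 0x74
  0x74 ⊕ 0x76 = 0x02
  0x02 ⊕ 0xB9 = 0xBB
  0xBB ⊕ 0xD6 = 0x6D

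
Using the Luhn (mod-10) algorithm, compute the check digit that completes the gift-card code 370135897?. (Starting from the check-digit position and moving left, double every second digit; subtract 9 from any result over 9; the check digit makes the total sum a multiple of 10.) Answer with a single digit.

Partial digits right→left: 7 9 8 5 3 1 0 7 3
Double every second digit counting from the check-digit position (so the 1st, 3rd, 5th, ... of the partial from the right).
  doubled (with −9 where >9): 5 7 6 0 6 → sum 24
  kept as-is: 9 5 1 7 → sum 22
Total = 24 + 22 = 46.
Check digit = (10 − (46 mod 10)) mod 10 = 4.

4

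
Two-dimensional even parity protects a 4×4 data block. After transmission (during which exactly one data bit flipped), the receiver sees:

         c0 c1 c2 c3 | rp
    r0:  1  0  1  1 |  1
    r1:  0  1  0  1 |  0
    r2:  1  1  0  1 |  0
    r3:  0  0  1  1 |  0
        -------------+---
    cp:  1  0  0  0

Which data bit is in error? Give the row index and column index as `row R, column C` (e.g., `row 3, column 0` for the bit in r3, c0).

Recompute each row's even parity and compare to rp:
  r0: data parity 1, sent rp 1 → ok
  r1: data parity 0, sent rp 0 → ok
  r2: data parity 1, sent rp 0 → mismatch
  r3: data parity 0, sent rp 0 → ok
Recompute each column's even parity and compare to cp:
  c0: data parity 0, sent cp 1 → mismatch
  c1: data parity 0, sent cp 0 → ok
  c2: data parity 0, sent cp 0 → ok
  c3: data parity 0, sent cp 0 → ok
Exactly one row (r2) and one column (c0) fail → the flipped bit is at their intersection.

row 2, column 0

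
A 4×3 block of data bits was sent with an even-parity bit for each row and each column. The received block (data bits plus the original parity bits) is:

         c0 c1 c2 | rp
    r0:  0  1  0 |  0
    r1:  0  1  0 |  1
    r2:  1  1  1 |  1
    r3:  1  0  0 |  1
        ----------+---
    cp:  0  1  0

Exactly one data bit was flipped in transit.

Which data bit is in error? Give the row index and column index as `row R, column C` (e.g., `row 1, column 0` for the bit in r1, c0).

row 0, column 2

Recompute each row's even parity and compare to rp:
  r0: data parity 1, sent rp 0 → mismatch
  r1: data parity 1, sent rp 1 → ok
  r2: data parity 1, sent rp 1 → ok
  r3: data parity 1, sent rp 1 → ok
Recompute each column's even parity and compare to cp:
  c0: data parity 0, sent cp 0 → ok
  c1: data parity 1, sent cp 1 → ok
  c2: data parity 1, sent cp 0 → mismatch
Exactly one row (r0) and one column (c2) fail → the flipped bit is at their intersection.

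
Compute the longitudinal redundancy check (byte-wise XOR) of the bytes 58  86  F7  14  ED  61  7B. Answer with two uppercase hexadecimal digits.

XOR the bytes together:
  start with 0x58
  0x58 ⊕ 0x86 = 0xDE
  0xDE ⊕ 0xF7 = 0x29
  0x29 ⊕ 0x14 = 0x3D
  0x3D ⊕ 0xED = 0xD0
  0xD0 ⊕ 0x61 = 0xB1
  0xB1 ⊕ 0x7B = 0xCA

CA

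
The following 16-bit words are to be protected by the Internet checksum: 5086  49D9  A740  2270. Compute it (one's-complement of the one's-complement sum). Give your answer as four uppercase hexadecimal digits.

One's-complement addition (fold any carry out of bit 15 back into bit 0):
  0x5086 + 0x49D9 = 0x09A5F
  0x9A5F + 0xA740 = 0x1419F → wrap carry → 0x41A0
  0x41A0 + 0x2270 = 0x06410
One's-complement sum = 0x6410.
Checksum = ~0x6410 & 0xFFFF = 0x9BEF.

9BEF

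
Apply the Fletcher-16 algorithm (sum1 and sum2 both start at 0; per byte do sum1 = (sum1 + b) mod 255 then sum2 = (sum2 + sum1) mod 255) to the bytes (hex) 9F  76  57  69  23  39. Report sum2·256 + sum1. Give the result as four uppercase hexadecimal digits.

2733

Running sums (mod 255):
  after byte 0 (9F): sum1=159, sum2=159
  after byte 1 (76): sum1=22, sum2=181
  after byte 2 (57): sum1=109, sum2=35
  after byte 3 (69): sum1=214, sum2=249
  after byte 4 (23): sum1=249, sum2=243
  after byte 5 (39): sum1=51, sum2=39
Checksum = sum2·256 + sum1 = 39·256 + 51 = 10035 = 0x2733.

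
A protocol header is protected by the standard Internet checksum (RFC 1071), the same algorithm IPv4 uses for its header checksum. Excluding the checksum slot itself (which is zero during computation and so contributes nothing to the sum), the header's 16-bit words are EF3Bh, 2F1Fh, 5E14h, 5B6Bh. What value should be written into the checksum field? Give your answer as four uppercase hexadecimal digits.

2825

One's-complement addition (fold any carry out of bit 15 back into bit 0):
  0xEF3B + 0x2F1F = 0x11E5A → wrap carry → 0x1E5B
  0x1E5B + 0x5E14 = 0x07C6F
  0x7C6F + 0x5B6B = 0x0D7DA
One's-complement sum = 0xD7DA.
Checksum = ~0xD7DA & 0xFFFF = 0x2825.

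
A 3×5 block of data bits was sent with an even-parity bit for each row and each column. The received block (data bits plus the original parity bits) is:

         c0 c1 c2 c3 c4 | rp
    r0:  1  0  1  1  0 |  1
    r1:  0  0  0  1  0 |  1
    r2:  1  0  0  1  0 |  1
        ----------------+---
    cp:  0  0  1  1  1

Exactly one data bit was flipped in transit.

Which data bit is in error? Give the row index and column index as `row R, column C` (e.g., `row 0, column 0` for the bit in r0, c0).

Recompute each row's even parity and compare to rp:
  r0: data parity 1, sent rp 1 → ok
  r1: data parity 1, sent rp 1 → ok
  r2: data parity 0, sent rp 1 → mismatch
Recompute each column's even parity and compare to cp:
  c0: data parity 0, sent cp 0 → ok
  c1: data parity 0, sent cp 0 → ok
  c2: data parity 1, sent cp 1 → ok
  c3: data parity 1, sent cp 1 → ok
  c4: data parity 0, sent cp 1 → mismatch
Exactly one row (r2) and one column (c4) fail → the flipped bit is at their intersection.

row 2, column 4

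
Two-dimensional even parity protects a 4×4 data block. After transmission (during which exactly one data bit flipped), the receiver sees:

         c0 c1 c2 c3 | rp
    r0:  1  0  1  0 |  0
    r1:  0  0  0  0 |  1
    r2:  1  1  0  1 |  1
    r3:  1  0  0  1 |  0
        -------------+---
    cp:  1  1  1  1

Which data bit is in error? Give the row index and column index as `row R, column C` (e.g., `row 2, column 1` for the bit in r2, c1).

row 1, column 3

Recompute each row's even parity and compare to rp:
  r0: data parity 0, sent rp 0 → ok
  r1: data parity 0, sent rp 1 → mismatch
  r2: data parity 1, sent rp 1 → ok
  r3: data parity 0, sent rp 0 → ok
Recompute each column's even parity and compare to cp:
  c0: data parity 1, sent cp 1 → ok
  c1: data parity 1, sent cp 1 → ok
  c2: data parity 1, sent cp 1 → ok
  c3: data parity 0, sent cp 1 → mismatch
Exactly one row (r1) and one column (c3) fail → the flipped bit is at their intersection.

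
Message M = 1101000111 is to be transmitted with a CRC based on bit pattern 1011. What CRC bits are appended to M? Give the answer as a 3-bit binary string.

Append 3 zeros: 1101000111000. Divide by 1011 (XOR where the leading bit is 1):
  pos 0: 1101 XOR 1011 = 0110
  pos 1: 1100 XOR 1011 = 0111
  pos 2: 1110 XOR 1011 = 0101
  pos 3: 1010 XOR 1011 = 0001
  pos 6: 1111 XOR 1011 = 0100
  pos 7: 1000 XOR 1011 = 0011
  pos 9: 1100 XOR 1011 = 0111
Remainder (last 3 bits) = 111. This is the CRC / FCS.

111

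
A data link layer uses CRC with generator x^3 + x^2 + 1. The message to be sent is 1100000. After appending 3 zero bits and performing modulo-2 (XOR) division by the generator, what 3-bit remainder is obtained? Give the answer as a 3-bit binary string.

Append 3 zeros: 1100000000. Divide by 1101 (XOR where the leading bit is 1):
  pos 0: 1100 XOR 1101 = 0001
  pos 3: 1000 XOR 1101 = 0101
  pos 4: 1010 XOR 1101 = 0111
  pos 5: 1110 XOR 1101 = 0011
Remainder (last 3 bits) = 110. This is the CRC / FCS.

110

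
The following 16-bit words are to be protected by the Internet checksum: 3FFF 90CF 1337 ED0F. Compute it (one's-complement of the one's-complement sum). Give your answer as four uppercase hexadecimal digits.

2EEA

One's-complement addition (fold any carry out of bit 15 back into bit 0):
  0x3FFF + 0x90CF = 0x0D0CE
  0xD0CE + 0x1337 = 0x0E405
  0xE405 + 0xED0F = 0x1D114 → wrap carry → 0xD115
One's-complement sum = 0xD115.
Checksum = ~0xD115 & 0xFFFF = 0x2EEA.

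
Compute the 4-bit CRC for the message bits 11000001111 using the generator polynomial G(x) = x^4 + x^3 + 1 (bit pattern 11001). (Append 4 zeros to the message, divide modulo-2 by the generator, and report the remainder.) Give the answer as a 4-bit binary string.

0000

Append 4 zeros: 110000011110000. Divide by 11001 (XOR where the leading bit is 1):
  pos 0: 11000 XOR 11001 = 00001
  pos 4: 10011 XOR 11001 = 01010
  pos 5: 10101 XOR 11001 = 01100
  pos 6: 11001 XOR 11001 = 00000
Remainder (last 4 bits) = 0000. This is the CRC / FCS.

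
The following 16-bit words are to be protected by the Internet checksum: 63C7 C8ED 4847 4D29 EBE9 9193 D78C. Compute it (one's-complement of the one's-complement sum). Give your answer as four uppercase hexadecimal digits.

E8CF

One's-complement addition (fold any carry out of bit 15 back into bit 0):
  0x63C7 + 0xC8ED = 0x12CB4 → wrap carry → 0x2CB5
  0x2CB5 + 0x4847 = 0x074FC
  0x74FC + 0x4D29 = 0x0C225
  0xC225 + 0xEBE9 = 0x1AE0E → wrap carry → 0xAE0F
  0xAE0F + 0x9193 = 0x13FA2 → wrap carry → 0x3FA3
  0x3FA3 + 0xD78C = 0x1172F → wrap carry → 0x1730
One's-complement sum = 0x1730.
Checksum = ~0x1730 & 0xFFFF = 0xE8CF.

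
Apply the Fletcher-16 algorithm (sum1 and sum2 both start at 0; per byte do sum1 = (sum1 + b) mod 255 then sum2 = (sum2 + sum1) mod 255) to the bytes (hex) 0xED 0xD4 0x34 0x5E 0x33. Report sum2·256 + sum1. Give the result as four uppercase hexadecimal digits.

8588

Running sums (mod 255):
  after byte 0 (0xED): sum1=237, sum2=237
  after byte 1 (0xD4): sum1=194, sum2=176
  after byte 2 (0x34): sum1=246, sum2=167
  after byte 3 (0x5E): sum1=85, sum2=252
  after byte 4 (0x33): sum1=136, sum2=133
Checksum = sum2·256 + sum1 = 133·256 + 136 = 34184 = 0x8588.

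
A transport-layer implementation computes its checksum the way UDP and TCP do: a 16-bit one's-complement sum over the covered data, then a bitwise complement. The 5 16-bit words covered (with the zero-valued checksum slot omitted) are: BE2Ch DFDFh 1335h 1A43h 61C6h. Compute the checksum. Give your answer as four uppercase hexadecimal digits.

D2B4

One's-complement addition (fold any carry out of bit 15 back into bit 0):
  0xBE2C + 0xDFDF = 0x19E0B → wrap carry → 0x9E0C
  0x9E0C + 0x1335 = 0x0B141
  0xB141 + 0x1A43 = 0x0CB84
  0xCB84 + 0x61C6 = 0x12D4A → wrap carry → 0x2D4B
One's-complement sum = 0x2D4B.
Checksum = ~0x2D4B & 0xFFFF = 0xD2B4.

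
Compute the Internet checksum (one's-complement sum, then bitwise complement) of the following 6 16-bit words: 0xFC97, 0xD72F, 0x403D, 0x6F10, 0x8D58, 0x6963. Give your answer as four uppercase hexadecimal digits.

One's-complement addition (fold any carry out of bit 15 back into bit 0):
  0xFC97 + 0xD72F = 0x1D3C6 → wrap carry → 0xD3C7
  0xD3C7 + 0x403D = 0x11404 → wrap carry → 0x1405
  0x1405 + 0x6F10 = 0x08315
  0x8315 + 0x8D58 = 0x1106D → wrap carry → 0x106E
  0x106E + 0x6963 = 0x079D1
One's-complement sum = 0x79D1.
Checksum = ~0x79D1 & 0xFFFF = 0x862E.

862E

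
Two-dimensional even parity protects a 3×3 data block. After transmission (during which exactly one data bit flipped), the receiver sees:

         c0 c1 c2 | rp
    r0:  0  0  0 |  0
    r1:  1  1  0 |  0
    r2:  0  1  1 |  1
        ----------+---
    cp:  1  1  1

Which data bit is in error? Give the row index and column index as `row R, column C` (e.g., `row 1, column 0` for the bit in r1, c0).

Recompute each row's even parity and compare to rp:
  r0: data parity 0, sent rp 0 → ok
  r1: data parity 0, sent rp 0 → ok
  r2: data parity 0, sent rp 1 → mismatch
Recompute each column's even parity and compare to cp:
  c0: data parity 1, sent cp 1 → ok
  c1: data parity 0, sent cp 1 → mismatch
  c2: data parity 1, sent cp 1 → ok
Exactly one row (r2) and one column (c1) fail → the flipped bit is at their intersection.

row 2, column 1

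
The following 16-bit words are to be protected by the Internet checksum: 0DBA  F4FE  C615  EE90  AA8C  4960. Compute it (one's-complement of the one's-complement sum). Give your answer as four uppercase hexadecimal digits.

One's-complement addition (fold any carry out of bit 15 back into bit 0):
  0x0DBA + 0xF4FE = 0x102B8 → wrap carry → 0x02B9
  0x02B9 + 0xC615 = 0x0C8CE
  0xC8CE + 0xEE90 = 0x1B75E → wrap carry → 0xB75F
  0xB75F + 0xAA8C = 0x161EB → wrap carry → 0x61EC
  0x61EC + 0x4960 = 0x0AB4C
One's-complement sum = 0xAB4C.
Checksum = ~0xAB4C & 0xFFFF = 0x54B3.

54B3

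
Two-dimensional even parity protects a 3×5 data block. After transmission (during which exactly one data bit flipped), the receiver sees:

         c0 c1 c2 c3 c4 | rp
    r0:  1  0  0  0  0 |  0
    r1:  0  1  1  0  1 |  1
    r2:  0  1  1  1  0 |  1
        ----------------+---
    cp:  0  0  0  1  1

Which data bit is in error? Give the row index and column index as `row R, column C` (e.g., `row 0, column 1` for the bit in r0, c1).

Recompute each row's even parity and compare to rp:
  r0: data parity 1, sent rp 0 → mismatch
  r1: data parity 1, sent rp 1 → ok
  r2: data parity 1, sent rp 1 → ok
Recompute each column's even parity and compare to cp:
  c0: data parity 1, sent cp 0 → mismatch
  c1: data parity 0, sent cp 0 → ok
  c2: data parity 0, sent cp 0 → ok
  c3: data parity 1, sent cp 1 → ok
  c4: data parity 1, sent cp 1 → ok
Exactly one row (r0) and one column (c0) fail → the flipped bit is at their intersection.

row 0, column 0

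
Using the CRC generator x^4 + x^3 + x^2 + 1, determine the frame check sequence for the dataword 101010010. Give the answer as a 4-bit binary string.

Append 4 zeros: 1010100100000. Divide by 11101 (XOR where the leading bit is 1):
  pos 0: 10101 XOR 11101 = 01000
  pos 1: 10000 XOR 11101 = 01101
  pos 2: 11010 XOR 11101 = 00111
  pos 4: 11110 XOR 11101 = 00011
  pos 7: 11000 XOR 11101 = 00101
Remainder (last 4 bits) = 1010. This is the CRC / FCS.

1010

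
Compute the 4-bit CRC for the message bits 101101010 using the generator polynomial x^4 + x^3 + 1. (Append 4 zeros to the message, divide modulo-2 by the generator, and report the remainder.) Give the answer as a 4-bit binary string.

Append 4 zeros: 1011010100000. Divide by 11001 (XOR where the leading bit is 1):
  pos 0: 10110 XOR 11001 = 01111
  pos 1: 11111 XOR 11001 = 00110
  pos 3: 11001 XOR 11001 = 00000
Remainder (last 4 bits) = 0000. This is the CRC / FCS.

0000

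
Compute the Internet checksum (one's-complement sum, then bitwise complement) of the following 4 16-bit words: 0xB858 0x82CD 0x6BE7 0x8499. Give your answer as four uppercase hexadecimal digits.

D458

One's-complement addition (fold any carry out of bit 15 back into bit 0):
  0xB858 + 0x82CD = 0x13B25 → wrap carry → 0x3B26
  0x3B26 + 0x6BE7 = 0x0A70D
  0xA70D + 0x8499 = 0x12BA6 → wrap carry → 0x2BA7
One's-complement sum = 0x2BA7.
Checksum = ~0x2BA7 & 0xFFFF = 0xD458.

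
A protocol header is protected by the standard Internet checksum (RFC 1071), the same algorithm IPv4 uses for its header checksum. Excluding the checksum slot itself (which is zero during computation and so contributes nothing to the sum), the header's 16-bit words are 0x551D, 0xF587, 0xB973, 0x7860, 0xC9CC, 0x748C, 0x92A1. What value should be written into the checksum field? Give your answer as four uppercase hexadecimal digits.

B28B

One's-complement addition (fold any carry out of bit 15 back into bit 0):
  0x551D + 0xF587 = 0x14AA4 → wrap carry → 0x4AA5
  0x4AA5 + 0xB973 = 0x10418 → wrap carry → 0x0419
  0x0419 + 0x7860 = 0x07C79
  0x7C79 + 0xC9CC = 0x14645 → wrap carry → 0x4646
  0x4646 + 0x748C = 0x0BAD2
  0xBAD2 + 0x92A1 = 0x14D73 → wrap carry → 0x4D74
One's-complement sum = 0x4D74.
Checksum = ~0x4D74 & 0xFFFF = 0xB28B.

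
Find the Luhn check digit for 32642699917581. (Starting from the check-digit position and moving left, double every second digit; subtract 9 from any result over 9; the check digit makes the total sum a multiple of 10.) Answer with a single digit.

Partial digits right→left: 1 8 5 7 1 9 9 9 6 2 4 6 2 3
Double every second digit counting from the check-digit position (so the 1st, 3rd, 5th, ... of the partial from the right).
  doubled (with −9 where >9): 2 1 2 9 3 8 4 → sum 29
  kept as-is: 8 7 9 9 2 6 3 → sum 44
Total = 29 + 44 = 73.
Check digit = (10 − (73 mod 10)) mod 10 = 7.

7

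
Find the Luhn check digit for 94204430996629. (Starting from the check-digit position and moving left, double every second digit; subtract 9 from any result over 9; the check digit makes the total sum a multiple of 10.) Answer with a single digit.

8

Partial digits right→left: 9 2 6 6 9 9 0 3 4 4 0 2 4 9
Double every second digit counting from the check-digit position (so the 1st, 3rd, 5th, ... of the partial from the right).
  doubled (with −9 where >9): 9 3 9 0 8 0 8 → sum 37
  kept as-is: 2 6 9 3 4 2 9 → sum 35
Total = 37 + 35 = 72.
Check digit = (10 − (72 mod 10)) mod 10 = 8.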